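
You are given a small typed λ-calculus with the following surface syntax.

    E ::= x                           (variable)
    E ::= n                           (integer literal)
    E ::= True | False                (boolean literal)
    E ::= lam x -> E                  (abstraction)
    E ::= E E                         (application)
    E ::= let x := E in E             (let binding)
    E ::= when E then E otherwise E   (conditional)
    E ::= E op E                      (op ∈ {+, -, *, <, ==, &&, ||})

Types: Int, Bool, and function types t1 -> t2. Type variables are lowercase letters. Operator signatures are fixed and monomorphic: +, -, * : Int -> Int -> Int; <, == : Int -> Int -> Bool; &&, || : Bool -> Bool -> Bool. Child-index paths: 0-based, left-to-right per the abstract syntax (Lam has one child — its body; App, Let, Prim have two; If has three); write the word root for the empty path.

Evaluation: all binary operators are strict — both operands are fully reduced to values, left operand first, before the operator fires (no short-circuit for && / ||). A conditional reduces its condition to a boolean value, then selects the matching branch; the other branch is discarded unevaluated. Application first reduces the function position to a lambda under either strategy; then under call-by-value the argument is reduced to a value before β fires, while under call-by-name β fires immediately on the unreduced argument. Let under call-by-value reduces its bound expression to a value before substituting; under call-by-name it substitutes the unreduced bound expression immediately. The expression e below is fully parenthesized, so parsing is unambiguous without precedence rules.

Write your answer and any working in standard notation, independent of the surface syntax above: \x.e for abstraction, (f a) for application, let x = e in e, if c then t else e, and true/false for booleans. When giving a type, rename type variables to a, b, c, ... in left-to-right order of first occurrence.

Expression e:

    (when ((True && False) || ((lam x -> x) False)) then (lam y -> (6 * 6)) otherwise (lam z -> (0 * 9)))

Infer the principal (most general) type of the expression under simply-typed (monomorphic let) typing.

Working:
  unify Bool ~ Bool
  unify Bool ~ Bool
  unify Bool ~ Bool
x : a
\x._ : a -> a
  unify a -> a ~ Bool -> b
  unify a ~ Bool
  unify Bool ~ b
_ _ : Bool
  unify Bool ~ Bool
  unify Bool ~ Bool
  unify Int ~ Int
  unify Int ~ Int
\y._ : c -> Int
  unify Int ~ Int
  unify Int ~ Int
\z._ : d -> Int
  unify c -> Int ~ d -> Int
  unify c ~ d
  unify Int ~ Int

Answer: a -> Int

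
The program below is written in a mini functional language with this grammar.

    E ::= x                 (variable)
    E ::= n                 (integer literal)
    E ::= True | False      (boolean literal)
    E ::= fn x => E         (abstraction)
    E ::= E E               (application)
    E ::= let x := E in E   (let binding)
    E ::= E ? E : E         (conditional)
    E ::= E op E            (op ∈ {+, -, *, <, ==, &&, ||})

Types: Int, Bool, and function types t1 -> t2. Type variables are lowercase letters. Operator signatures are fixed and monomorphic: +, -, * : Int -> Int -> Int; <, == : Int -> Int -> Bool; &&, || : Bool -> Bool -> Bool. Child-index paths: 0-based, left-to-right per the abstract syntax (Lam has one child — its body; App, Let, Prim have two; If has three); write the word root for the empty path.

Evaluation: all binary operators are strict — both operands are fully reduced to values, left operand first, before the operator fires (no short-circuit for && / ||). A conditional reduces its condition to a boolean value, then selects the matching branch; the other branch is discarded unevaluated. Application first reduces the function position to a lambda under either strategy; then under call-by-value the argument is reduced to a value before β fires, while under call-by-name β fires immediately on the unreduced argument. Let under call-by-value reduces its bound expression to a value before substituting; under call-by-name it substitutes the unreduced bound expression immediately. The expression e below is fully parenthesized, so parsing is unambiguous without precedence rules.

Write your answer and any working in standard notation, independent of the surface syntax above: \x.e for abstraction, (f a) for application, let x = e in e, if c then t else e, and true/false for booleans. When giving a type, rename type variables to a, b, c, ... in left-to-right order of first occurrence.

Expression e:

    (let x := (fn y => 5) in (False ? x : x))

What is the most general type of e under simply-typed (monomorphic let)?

Answer: a -> Int

Trace:
\y._ : a -> Int
let x : a -> Int
  unify Bool ~ Bool
x : a -> Int
x : a -> Int
  unify a -> Int ~ a -> Int
  unify a ~ a
  unify Int ~ Int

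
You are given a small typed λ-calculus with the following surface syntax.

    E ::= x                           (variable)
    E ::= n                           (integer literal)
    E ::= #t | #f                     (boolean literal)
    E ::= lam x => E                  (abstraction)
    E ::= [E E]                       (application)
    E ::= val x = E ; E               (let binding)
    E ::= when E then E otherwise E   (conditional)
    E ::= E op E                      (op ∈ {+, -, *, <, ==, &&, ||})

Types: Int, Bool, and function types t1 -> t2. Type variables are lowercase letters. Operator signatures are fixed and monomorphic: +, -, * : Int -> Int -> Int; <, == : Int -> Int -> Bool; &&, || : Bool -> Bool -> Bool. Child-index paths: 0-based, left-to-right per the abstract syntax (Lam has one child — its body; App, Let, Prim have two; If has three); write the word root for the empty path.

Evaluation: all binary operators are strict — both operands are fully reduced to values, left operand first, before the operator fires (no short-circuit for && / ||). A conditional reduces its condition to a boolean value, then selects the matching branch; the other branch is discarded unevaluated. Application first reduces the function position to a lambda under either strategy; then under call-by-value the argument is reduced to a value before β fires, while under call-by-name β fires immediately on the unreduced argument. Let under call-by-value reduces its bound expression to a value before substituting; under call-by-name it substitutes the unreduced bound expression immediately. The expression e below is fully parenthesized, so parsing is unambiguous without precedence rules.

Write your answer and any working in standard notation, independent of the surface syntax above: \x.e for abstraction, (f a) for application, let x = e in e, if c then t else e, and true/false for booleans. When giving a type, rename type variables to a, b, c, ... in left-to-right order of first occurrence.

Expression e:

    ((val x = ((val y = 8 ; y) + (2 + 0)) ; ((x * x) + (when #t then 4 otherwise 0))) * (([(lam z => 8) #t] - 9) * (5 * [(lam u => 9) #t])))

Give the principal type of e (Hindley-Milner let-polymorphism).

Answer: Int

Working:
let y : Int
y : Int
  unify Int ~ Int
  unify Int ~ Int
  unify Int ~ Int
  unify Int ~ Int
let x : Int
x : Int
  unify Int ~ Int
x : Int
  unify Int ~ Int
  unify Int ~ Int
  unify Bool ~ Bool
  unify Int ~ Int
  unify Int ~ Int
  unify Int ~ Int
\z._ : a -> Int
  unify a -> Int ~ Bool -> b
  unify a ~ Bool
  unify Int ~ b
_ _ : Int
  unify Int ~ Int
  unify Int ~ Int
  unify Int ~ Int
  unify Int ~ Int
\u._ : c -> Int
  unify c -> Int ~ Bool -> d
  unify c ~ Bool
  unify Int ~ d
_ _ : Int
  unify Int ~ Int
  unify Int ~ Int
  unify Int ~ Int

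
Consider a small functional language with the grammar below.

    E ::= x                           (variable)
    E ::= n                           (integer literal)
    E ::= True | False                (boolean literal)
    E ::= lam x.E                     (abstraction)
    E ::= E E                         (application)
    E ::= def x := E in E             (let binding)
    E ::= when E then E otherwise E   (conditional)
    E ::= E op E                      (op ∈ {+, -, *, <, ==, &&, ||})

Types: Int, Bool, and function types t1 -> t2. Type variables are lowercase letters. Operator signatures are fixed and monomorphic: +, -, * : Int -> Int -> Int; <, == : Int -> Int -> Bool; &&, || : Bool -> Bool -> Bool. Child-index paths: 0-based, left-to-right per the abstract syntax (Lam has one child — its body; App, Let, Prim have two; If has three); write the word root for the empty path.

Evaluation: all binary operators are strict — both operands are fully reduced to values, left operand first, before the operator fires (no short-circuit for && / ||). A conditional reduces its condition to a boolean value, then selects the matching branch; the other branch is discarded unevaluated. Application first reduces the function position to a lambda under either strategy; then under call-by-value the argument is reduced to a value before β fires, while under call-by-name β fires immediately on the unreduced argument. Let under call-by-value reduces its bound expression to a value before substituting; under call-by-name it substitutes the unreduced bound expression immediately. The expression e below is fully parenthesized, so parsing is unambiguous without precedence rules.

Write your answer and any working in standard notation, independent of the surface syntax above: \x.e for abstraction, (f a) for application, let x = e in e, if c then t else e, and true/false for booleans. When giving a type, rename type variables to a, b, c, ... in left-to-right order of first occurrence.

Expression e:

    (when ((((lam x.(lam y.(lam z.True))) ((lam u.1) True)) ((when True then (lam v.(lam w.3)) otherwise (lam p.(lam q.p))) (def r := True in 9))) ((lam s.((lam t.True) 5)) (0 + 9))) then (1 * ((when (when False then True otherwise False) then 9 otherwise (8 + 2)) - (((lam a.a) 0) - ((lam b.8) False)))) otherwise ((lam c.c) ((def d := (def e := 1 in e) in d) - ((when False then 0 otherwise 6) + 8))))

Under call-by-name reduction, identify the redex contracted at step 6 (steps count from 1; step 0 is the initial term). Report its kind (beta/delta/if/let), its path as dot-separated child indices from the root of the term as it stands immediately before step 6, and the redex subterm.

Working:
step 0: (if ((((\x.(\y.(\z.true))) ((\u.1) true)) ((if true then (\v.(\w.3)) else (\p.(\q.p))) (let r = true in 9))) ((\s.((\t.true) 5)) (0 + 9))) then (1 * ((if (if false then true else false) then 9 else (8 + 2)) - (((\a.a) 0) - ((\b.8) false)))) else ((\c.c) ((let d = (let e = 1 in e) in d) - ((if false then 0 else 6) + 8))))
step 1: [beta@0.0.0] (if (((\y.(\z.true)) ((if true then (\v.(\w.3)) else (\p.(\q.p))) (let r = true in 9))) ((\s.((\t.true) 5)) (0 + 9))) then (1 * ((if (if false then true else false) then 9 else (8 + 2)) - (((\a.a) 0) - ((\b.8) false)))) else ((\c.c) ((let d = (let e = 1 in e) in d) - ((if false then 0 else 6) + 8))))
step 2: [beta@0.0] (if ((\z.true) ((\s.((\t.true) 5)) (0 + 9))) then (1 * ((if (if false then true else false) then 9 else (8 + 2)) - (((\a.a) 0) - ((\b.8) false)))) else ((\c.c) ((let d = (let e = 1 in e) in d) - ((if false then 0 else 6) + 8))))
step 3: [beta@0] (if true then (1 * ((if (if false then true else false) then 9 else (8 + 2)) - (((\a.a) 0) - ((\b.8) false)))) else ((\c.c) ((let d = (let e = 1 in e) in d) - ((if false then 0 else 6) + 8))))
step 4: [if@root] (1 * ((if (if false then true else false) then 9 else (8 + 2)) - (((\a.a) 0) - ((\b.8) false))))
step 5: [if@1.0.0] (1 * ((if false then 9 else (8 + 2)) - (((\a.a) 0) - ((\b.8) false))))
step 6: [if@1.0] (1 * ((8 + 2) - (((\a.a) 0) - ((\b.8) false))))

Answer: if at 1.0 : (if false then 9 else (8 + 2))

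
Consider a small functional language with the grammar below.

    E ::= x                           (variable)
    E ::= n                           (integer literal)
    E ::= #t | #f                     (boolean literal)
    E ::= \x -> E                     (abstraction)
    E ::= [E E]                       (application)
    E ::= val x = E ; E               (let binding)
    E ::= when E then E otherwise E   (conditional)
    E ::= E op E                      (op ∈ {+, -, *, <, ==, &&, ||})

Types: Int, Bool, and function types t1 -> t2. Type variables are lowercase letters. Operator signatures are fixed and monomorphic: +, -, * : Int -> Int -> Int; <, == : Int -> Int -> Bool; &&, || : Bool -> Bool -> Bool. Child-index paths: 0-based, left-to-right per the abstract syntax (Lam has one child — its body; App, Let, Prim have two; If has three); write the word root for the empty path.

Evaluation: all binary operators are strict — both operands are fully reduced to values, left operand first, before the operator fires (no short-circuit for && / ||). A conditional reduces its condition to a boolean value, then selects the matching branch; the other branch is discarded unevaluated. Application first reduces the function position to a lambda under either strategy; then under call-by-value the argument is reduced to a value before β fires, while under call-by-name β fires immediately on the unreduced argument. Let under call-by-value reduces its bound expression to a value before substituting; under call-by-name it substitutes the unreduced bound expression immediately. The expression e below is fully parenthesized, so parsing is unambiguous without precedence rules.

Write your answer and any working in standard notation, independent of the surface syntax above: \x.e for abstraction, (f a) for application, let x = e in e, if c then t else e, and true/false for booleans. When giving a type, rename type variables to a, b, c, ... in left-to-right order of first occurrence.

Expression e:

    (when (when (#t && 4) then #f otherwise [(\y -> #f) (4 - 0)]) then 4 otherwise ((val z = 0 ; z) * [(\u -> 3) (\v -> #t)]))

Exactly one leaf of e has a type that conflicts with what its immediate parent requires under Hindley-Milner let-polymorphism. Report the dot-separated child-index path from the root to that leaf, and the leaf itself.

Working:
  unify Bool ~ Bool
  unify Int ~ Bool
  FAIL: mismatch Int ~ Bool

Answer: 0.0.1 : 4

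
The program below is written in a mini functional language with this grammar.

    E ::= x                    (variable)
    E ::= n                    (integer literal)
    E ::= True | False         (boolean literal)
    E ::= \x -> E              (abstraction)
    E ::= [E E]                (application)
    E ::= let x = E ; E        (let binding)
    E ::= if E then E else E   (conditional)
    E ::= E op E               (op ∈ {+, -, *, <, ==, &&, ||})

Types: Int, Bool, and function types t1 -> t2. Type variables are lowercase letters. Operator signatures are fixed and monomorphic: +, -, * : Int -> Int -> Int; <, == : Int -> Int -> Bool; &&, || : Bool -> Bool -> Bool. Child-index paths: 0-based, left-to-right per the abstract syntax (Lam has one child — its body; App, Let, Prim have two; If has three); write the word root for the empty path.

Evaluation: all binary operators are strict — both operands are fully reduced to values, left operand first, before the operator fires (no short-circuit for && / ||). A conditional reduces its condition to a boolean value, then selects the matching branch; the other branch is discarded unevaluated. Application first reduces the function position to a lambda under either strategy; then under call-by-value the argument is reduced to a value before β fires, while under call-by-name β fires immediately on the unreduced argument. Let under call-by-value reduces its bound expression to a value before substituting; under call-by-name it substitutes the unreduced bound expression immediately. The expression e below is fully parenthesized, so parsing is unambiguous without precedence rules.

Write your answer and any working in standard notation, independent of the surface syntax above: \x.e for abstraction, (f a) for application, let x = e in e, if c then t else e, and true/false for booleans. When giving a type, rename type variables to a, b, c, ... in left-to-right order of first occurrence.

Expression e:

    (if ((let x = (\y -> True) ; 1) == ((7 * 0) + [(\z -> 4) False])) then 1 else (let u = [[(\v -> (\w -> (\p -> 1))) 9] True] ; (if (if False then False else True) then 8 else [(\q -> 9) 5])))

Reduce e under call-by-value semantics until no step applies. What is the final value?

Working:
step 0: (if ((let x = (\y.true) in 1) == ((7 * 0) + ((\z.4) false))) then 1 else (let u = (((\v.(\w.(\p.1))) 9) true) in (if (if false then false else true) then 8 else ((\q.9) 5))))
step 1: [let@0.0] (if (1 == ((7 * 0) + ((\z.4) false))) then 1 else (let u = (((\v.(\w.(\p.1))) 9) true) in (if (if false then false else true) then 8 else ((\q.9) 5))))
step 2: [delta@0.1.0] (if (1 == (0 + ((\z.4) false))) then 1 else (let u = (((\v.(\w.(\p.1))) 9) true) in (if (if false then false else true) then 8 else ((\q.9) 5))))
step 3: [beta@0.1.1] (if (1 == (0 + 4)) then 1 else (let u = (((\v.(\w.(\p.1))) 9) true) in (if (if false then false else true) then 8 else ((\q.9) 5))))
step 4: [delta@0.1] (if (1 == 4) then 1 else (let u = (((\v.(\w.(\p.1))) 9) true) in (if (if false then false else true) then 8 else ((\q.9) 5))))
step 5: [delta@0] (if false then 1 else (let u = (((\v.(\w.(\p.1))) 9) true) in (if (if false then false else true) then 8 else ((\q.9) 5))))
step 6: [if@root] (let u = (((\v.(\w.(\p.1))) 9) true) in (if (if false then false else true) then 8 else ((\q.9) 5)))
step 7: [beta@0.0] (let u = ((\w.(\p.1)) true) in (if (if false then false else true) then 8 else ((\q.9) 5)))
step 8: [beta@0] (let u = (\p.1) in (if (if false then false else true) then 8 else ((\q.9) 5)))
step 9: [let@root] (if (if false then false else true) then 8 else ((\q.9) 5))
step 10: [if@0] (if true then 8 else ((\q.9) 5))
step 11: [if@root] 8

Answer: 8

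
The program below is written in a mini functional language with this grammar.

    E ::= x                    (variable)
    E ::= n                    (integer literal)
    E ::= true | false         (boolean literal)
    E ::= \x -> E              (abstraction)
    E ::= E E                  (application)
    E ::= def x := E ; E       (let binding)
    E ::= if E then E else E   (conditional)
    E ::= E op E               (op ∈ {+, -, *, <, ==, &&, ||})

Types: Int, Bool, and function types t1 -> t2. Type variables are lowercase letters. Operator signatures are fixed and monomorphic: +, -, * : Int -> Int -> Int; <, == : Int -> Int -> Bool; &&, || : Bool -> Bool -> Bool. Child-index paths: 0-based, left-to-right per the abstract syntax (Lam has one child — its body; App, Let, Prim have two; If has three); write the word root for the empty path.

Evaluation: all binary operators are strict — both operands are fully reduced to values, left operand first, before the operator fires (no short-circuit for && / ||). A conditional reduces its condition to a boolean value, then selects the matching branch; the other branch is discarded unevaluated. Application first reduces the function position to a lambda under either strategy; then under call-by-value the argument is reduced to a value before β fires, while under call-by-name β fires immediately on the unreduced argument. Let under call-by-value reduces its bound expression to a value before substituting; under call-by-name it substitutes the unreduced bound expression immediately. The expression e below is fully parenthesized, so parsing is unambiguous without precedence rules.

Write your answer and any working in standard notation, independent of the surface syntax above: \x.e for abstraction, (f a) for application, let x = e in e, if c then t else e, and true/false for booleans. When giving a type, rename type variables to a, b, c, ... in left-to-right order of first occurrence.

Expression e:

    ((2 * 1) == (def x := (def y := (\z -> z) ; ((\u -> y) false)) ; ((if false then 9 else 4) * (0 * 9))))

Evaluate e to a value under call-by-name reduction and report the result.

Answer: false

Working:
step 0: ((2 * 1) == (let x = (let y = (\z.z) in ((\u.y) false)) in ((if false then 9 else 4) * (0 * 9))))
step 1: [delta@0] (2 == (let x = (let y = (\z.z) in ((\u.y) false)) in ((if false then 9 else 4) * (0 * 9))))
step 2: [let@1] (2 == ((if false then 9 else 4) * (0 * 9)))
step 3: [if@1.0] (2 == (4 * (0 * 9)))
step 4: [delta@1.1] (2 == (4 * 0))
step 5: [delta@1] (2 == 0)
step 6: [delta@root] false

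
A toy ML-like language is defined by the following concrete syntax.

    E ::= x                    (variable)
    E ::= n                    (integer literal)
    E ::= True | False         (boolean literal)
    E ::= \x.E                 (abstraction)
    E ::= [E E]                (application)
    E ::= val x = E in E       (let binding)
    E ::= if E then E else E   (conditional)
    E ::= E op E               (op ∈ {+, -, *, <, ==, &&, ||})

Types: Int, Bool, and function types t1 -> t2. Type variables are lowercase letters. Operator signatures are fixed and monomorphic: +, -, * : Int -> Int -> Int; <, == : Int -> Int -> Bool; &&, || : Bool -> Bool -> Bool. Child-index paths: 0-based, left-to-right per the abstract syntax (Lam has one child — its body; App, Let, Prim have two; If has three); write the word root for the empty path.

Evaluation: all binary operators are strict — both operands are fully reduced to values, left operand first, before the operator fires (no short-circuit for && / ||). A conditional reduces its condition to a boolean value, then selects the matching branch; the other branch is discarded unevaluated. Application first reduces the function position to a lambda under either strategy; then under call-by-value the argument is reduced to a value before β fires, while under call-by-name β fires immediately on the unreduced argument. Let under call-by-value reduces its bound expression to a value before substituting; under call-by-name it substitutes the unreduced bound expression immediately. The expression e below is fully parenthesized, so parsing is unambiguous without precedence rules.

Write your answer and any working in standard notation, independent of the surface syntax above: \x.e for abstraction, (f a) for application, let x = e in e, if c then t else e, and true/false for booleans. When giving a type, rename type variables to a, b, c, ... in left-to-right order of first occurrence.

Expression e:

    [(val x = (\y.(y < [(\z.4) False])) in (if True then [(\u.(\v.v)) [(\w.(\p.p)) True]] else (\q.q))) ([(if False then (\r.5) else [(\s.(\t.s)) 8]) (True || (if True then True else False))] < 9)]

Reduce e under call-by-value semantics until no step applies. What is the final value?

Derivation:
step 0: ((let x = (\y.(y < ((\z.4) false))) in (if true then ((\u.(\v.v)) ((\w.(\p.p)) true)) else (\q.q))) (((if false then (\r.5) else ((\s.(\t.s)) 8)) (true || (if true then true else false))) < 9))
step 1: [let@0] ((if true then ((\u.(\v.v)) ((\w.(\p.p)) true)) else (\q.q)) (((if false then (\r.5) else ((\s.(\t.s)) 8)) (true || (if true then true else false))) < 9))
step 2: [if@0] (((\u.(\v.v)) ((\w.(\p.p)) true)) (((if false then (\r.5) else ((\s.(\t.s)) 8)) (true || (if true then true else false))) < 9))
step 3: [beta@0.1] (((\u.(\v.v)) (\p.p)) (((if false then (\r.5) else ((\s.(\t.s)) 8)) (true || (if true then true else false))) < 9))
step 4: [beta@0] ((\v.v) (((if false then (\r.5) else ((\s.(\t.s)) 8)) (true || (if true then true else false))) < 9))
step 5: [if@1.0.0] ((\v.v) ((((\s.(\t.s)) 8) (true || (if true then true else false))) < 9))
step 6: [beta@1.0.0] ((\v.v) (((\t.8) (true || (if true then true else false))) < 9))
step 7: [if@1.0.1.1] ((\v.v) (((\t.8) (true || true)) < 9))
step 8: [delta@1.0.1] ((\v.v) (((\t.8) true) < 9))
step 9: [beta@1.0] ((\v.v) (8 < 9))
step 10: [delta@1] ((\v.v) true)
step 11: [beta@root] true

Answer: true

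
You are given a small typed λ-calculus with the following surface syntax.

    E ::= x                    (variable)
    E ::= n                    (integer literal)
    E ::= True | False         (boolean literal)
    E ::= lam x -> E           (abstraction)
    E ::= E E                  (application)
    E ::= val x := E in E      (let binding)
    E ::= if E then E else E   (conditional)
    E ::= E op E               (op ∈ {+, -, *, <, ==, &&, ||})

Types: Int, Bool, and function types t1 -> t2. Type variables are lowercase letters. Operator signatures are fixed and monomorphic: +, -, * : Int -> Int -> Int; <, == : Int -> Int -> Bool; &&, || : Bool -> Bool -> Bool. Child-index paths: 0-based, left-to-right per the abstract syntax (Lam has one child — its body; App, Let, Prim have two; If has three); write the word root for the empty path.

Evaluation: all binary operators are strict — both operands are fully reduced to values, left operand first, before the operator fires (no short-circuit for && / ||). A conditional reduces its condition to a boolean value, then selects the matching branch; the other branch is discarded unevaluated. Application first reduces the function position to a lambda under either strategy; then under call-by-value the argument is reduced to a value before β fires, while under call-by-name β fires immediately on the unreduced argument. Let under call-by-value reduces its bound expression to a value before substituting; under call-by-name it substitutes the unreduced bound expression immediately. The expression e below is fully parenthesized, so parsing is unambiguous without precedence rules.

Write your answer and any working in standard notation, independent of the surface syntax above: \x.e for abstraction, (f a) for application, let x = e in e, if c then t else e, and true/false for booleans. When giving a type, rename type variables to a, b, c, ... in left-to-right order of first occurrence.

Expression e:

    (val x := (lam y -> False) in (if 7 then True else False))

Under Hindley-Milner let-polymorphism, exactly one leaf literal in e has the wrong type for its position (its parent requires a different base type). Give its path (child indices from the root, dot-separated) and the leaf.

Derivation:
\y._ : a -> Bool
let x : forall. a -> Bool
  unify Int ~ Bool
  FAIL: mismatch Int ~ Bool

Answer: 1.0 : 7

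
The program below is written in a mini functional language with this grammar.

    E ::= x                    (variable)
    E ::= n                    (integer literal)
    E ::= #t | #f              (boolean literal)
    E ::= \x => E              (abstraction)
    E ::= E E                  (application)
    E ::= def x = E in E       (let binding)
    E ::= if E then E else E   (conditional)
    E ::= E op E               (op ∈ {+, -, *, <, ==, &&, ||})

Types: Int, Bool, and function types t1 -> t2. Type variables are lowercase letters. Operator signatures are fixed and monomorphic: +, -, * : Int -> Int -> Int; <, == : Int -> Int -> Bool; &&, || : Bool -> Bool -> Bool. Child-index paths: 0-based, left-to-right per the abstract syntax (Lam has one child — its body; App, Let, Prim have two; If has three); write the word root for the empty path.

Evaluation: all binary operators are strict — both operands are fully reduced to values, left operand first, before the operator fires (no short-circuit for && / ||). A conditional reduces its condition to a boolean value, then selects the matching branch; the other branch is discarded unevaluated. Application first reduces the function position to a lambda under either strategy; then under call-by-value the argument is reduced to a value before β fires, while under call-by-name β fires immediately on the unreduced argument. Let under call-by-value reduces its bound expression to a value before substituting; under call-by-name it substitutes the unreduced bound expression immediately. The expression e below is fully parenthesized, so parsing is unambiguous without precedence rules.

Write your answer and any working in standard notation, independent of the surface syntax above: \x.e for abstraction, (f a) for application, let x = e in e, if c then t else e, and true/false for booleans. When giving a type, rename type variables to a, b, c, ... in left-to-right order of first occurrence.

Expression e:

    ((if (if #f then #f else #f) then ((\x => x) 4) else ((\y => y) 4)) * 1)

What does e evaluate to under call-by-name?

Trace:
step 0: ((if (if false then false else false) then ((\x.x) 4) else ((\y.y) 4)) * 1)
step 1: [if@0.0] ((if false then ((\x.x) 4) else ((\y.y) 4)) * 1)
step 2: [if@0] (((\y.y) 4) * 1)
step 3: [beta@0] (4 * 1)
step 4: [delta@root] 4

Answer: 4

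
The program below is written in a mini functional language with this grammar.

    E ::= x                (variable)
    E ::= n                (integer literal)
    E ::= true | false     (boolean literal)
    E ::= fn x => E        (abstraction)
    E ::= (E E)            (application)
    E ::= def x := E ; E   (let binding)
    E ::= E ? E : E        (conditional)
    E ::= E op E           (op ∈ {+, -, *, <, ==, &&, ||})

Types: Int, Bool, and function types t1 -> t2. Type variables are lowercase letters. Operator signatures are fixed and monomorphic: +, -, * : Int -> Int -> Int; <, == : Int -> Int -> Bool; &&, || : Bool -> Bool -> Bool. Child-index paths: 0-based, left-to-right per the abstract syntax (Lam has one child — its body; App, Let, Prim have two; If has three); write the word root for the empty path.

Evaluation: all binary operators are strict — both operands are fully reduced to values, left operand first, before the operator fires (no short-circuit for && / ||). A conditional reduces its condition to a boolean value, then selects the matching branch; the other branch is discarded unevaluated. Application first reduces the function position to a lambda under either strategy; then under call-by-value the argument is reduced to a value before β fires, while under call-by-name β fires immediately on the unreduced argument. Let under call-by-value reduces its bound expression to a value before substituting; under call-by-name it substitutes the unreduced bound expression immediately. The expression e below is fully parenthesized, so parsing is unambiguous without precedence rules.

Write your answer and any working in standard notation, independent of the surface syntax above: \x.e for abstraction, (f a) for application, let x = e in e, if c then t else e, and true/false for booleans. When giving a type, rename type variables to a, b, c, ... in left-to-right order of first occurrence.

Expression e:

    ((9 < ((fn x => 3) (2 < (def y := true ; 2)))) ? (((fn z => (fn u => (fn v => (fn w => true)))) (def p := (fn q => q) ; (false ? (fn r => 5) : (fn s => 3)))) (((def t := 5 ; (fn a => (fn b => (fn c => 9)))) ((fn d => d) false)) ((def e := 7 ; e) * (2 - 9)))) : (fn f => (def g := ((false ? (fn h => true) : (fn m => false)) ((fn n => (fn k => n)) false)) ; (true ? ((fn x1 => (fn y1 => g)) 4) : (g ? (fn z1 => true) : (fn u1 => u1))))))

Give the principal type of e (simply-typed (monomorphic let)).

Answer: a -> Bool -> Bool

Derivation:
  unify Int ~ Int
\x._ : a -> Int
  unify Int ~ Int
let y : Bool
  unify Int ~ Int
  unify a -> Int ~ Bool -> b
  unify a ~ Bool
  unify Int ~ b
_ _ : Int
  unify Int ~ Int
  unify Bool ~ Bool
\w._ : f -> Bool
\v._ : e -> f -> Bool
\u._ : d -> e -> f -> Bool
\z._ : c -> d -> e -> f -> Bool
q : g
\q._ : g -> g
let p : g -> g
  unify Bool ~ Bool
\r._ : h -> Int
\s._ : i -> Int
  unify h -> Int ~ i -> Int
  unify h ~ i
  unify Int ~ Int
  unify c -> d -> e -> f -> Bool ~ (i -> Int) -> j
  unify c ~ i -> Int
  unify d -> e -> f -> Bool ~ j
_ _ : d -> e -> f -> Bool
let t : Int
\c._ : m -> Int
\b._ : l -> m -> Int
\a._ : k -> l -> m -> Int
d : n
\d._ : n -> n
  unify n -> n ~ Bool -> o
  unify n ~ Bool
  unify Bool ~ o
_ _ : Bool
  unify k -> l -> m -> Int ~ Bool -> p
  unify k ~ Bool
  unify l -> m -> Int ~ p
_ _ : l -> m -> Int
let e : Int
e : Int
  unify Int ~ Int
  unify Int ~ Int
  unify Int ~ Int
  unify Int ~ Int
  unify l -> m -> Int ~ Int -> q
  unify l ~ Int
  unify m -> Int ~ q
_ _ : m -> Int
  unify d -> e -> f -> Bool ~ (m -> Int) -> r
  unify d ~ m -> Int
  unify e -> f -> Bool ~ r
_ _ : e -> f -> Bool
  unify Bool ~ Bool
\h._ : t -> Bool
\m._ : u -> Bool
  unify t -> Bool ~ u -> Bool
  unify t ~ u
  unify Bool ~ Bool
n : v
\k._ : w -> v
\n._ : v -> w -> v
  unify v -> w -> v ~ Bool -> x
  unify v ~ Bool
  unify w -> Bool ~ x
_ _ : w -> Bool
  unify u -> Bool ~ (w -> Bool) -> y
  unify u ~ w -> Bool
  unify Bool ~ y
_ _ : Bool
let g : Bool
  unify Bool ~ Bool
g : Bool
\y1._ : t26 -> Bool
\x1._ : z -> t26 -> Bool
  unify z -> t26 -> Bool ~ Int -> t27
  unify z ~ Int
  unify t26 -> Bool ~ t27
_ _ : t26 -> Bool
g : Bool
  unify Bool ~ Bool
\z1._ : t28 -> Bool
u1 : t29
\u1._ : t29 -> t29
  unify t28 -> Bool ~ t29 -> t29
  unify t28 ~ t29
  unify Bool ~ t29
  unify t26 -> Bool ~ Bool -> Bool
  unify t26 ~ Bool
  unify Bool ~ Bool
\f._ : s -> Bool -> Bool
  unify e -> f -> Bool ~ s -> Bool -> Bool
  unify e ~ s
  unify f -> Bool ~ Bool -> Bool
  unify f ~ Bool
  unify Bool ~ Bool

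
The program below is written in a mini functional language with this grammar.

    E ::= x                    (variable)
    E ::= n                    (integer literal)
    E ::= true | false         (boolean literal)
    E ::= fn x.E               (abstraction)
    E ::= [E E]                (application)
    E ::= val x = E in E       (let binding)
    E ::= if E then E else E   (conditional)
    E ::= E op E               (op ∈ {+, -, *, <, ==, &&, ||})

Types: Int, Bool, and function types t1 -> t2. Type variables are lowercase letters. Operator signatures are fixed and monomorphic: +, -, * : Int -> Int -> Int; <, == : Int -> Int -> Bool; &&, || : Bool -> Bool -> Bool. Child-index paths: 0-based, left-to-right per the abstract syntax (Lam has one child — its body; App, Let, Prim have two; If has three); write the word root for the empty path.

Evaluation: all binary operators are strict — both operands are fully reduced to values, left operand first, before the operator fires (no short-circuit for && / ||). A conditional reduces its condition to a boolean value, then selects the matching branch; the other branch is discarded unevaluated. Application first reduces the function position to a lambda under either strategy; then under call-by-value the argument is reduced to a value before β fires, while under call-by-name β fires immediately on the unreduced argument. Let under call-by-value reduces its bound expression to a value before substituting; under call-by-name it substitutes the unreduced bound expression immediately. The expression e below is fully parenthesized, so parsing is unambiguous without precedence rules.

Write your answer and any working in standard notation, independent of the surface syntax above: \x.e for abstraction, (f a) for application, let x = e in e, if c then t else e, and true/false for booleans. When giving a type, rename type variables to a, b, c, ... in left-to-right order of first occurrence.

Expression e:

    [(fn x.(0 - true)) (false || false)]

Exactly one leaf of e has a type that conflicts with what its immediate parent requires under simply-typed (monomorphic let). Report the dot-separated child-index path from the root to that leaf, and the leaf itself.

Derivation:
  unify Int ~ Int
  unify Bool ~ Int
  FAIL: mismatch Bool ~ Int

Answer: 0.0.1 : true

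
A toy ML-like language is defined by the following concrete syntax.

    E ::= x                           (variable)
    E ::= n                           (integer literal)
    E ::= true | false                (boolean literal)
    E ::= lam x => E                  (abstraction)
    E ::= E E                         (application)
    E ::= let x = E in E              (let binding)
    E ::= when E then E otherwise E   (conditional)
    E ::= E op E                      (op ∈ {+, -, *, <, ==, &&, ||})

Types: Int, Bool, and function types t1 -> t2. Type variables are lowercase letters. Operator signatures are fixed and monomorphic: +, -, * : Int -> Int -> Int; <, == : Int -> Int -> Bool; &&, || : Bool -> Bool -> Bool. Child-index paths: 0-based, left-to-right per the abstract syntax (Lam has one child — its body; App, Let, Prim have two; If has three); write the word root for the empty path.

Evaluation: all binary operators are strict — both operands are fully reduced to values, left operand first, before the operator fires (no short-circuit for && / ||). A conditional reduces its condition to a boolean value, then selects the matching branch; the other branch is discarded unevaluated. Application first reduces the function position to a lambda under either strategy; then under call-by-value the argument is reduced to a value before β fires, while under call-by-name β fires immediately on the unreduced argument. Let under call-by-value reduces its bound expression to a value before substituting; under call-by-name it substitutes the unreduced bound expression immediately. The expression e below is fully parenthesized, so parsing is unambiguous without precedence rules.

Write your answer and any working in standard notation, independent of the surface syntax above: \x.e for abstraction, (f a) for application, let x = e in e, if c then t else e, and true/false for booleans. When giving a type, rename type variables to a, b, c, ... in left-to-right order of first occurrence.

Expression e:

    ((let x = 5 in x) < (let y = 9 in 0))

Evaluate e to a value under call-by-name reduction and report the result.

Answer: false

Derivation:
step 0: ((let x = 5 in x) < (let y = 9 in 0))
step 1: [let@0] (5 < (let y = 9 in 0))
step 2: [let@1] (5 < 0)
step 3: [delta@root] false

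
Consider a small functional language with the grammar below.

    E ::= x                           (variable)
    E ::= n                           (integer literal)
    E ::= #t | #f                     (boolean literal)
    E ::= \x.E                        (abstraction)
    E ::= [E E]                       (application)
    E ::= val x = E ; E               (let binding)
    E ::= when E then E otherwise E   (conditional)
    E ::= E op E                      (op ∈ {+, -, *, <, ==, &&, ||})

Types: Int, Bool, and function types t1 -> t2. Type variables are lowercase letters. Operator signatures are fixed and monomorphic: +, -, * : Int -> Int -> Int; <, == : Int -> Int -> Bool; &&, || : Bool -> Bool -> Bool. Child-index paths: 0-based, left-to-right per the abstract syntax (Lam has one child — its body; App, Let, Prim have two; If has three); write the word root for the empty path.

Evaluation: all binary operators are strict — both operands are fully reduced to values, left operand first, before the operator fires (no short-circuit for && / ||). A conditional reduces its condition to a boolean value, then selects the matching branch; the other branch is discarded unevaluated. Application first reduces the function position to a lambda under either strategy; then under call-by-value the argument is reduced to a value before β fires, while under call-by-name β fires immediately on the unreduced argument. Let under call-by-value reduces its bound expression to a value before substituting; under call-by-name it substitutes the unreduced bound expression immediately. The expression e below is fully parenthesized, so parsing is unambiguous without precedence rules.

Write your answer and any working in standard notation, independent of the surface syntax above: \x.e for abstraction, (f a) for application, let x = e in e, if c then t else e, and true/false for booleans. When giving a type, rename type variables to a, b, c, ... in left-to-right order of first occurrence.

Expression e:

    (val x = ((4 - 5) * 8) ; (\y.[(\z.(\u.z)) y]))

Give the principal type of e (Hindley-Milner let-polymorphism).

Answer: a -> b -> a

Derivation:
  unify Int ~ Int
  unify Int ~ Int
  unify Int ~ Int
  unify Int ~ Int
let x : Int
z : b
\u._ : c -> b
\z._ : b -> c -> b
y : a
  unify b -> c -> b ~ a -> d
  unify b ~ a
  unify c -> a ~ d
_ _ : c -> a
\y._ : a -> c -> a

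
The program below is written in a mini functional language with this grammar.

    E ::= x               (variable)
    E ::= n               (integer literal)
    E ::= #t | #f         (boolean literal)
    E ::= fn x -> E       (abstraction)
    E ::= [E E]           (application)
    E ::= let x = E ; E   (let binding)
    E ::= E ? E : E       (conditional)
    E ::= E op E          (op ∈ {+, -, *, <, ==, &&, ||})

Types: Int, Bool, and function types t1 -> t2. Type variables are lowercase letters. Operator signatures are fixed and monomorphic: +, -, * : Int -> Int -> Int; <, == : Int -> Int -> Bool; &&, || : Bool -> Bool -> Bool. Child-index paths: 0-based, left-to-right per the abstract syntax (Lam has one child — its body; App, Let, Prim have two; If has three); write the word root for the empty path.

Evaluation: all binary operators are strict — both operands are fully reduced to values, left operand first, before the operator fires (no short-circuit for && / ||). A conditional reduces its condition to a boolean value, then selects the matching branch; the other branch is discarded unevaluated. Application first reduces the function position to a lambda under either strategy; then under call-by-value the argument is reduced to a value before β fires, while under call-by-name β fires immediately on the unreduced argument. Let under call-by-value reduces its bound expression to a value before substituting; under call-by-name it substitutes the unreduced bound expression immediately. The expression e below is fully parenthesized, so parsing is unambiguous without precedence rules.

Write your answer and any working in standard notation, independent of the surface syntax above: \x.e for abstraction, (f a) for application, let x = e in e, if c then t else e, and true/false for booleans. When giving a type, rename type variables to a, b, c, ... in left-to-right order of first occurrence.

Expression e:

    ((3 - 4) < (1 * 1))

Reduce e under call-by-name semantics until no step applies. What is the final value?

Answer: true

Working:
step 0: ((3 - 4) < (1 * 1))
step 1: [delta@0] (-1 < (1 * 1))
step 2: [delta@1] (-1 < 1)
step 3: [delta@root] true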